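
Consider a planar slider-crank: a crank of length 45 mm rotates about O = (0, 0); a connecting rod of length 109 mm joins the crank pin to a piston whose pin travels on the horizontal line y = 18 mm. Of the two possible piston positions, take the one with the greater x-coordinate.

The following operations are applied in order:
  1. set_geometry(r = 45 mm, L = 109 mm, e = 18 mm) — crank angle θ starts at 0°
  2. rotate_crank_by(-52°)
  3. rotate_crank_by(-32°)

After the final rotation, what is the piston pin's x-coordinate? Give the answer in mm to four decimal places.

93.8273

set_geometry: r = 45 mm, L = 109 mm, e = 18 mm; θ ← 0°
rotate_crank_by(-52°): θ ← 0° -52° = -52°
rotate_crank_by(-32°): θ ← -52° -32° = -84°
crank pin P = (r cos θ, r sin θ) = (4.703781, -44.753485)
h = r sin θ − e = -44.753485 − 18 = -62.753485
x = r cos θ + √(L² − h²) = 4.703781 + √(11881.0 − 3937.9999) = 4.703781 + 89.123510 = 93.827291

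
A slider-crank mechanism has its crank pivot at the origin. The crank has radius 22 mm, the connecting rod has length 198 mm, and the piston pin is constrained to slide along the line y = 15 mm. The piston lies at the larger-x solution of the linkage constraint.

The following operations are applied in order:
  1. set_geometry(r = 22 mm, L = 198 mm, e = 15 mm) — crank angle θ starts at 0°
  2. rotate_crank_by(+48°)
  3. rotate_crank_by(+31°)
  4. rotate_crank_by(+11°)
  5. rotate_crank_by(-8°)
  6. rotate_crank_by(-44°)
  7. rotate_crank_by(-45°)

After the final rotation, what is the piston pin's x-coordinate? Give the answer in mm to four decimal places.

219.0450

set_geometry: r = 22 mm, L = 198 mm, e = 15 mm; θ ← 0°
rotate_crank_by(+48°): θ ← 0° +48° = 48°
rotate_crank_by(+31°): θ ← 48° +31° = 79°
rotate_crank_by(+11°): θ ← 79° +11° = 90°
rotate_crank_by(-8°): θ ← 90° -8° = 82°
rotate_crank_by(-44°): θ ← 82° -44° = 38°
rotate_crank_by(-45°): θ ← 38° -45° = -7°
crank pin P = (r cos θ, r sin θ) = (21.836015, -2.681126)
h = r sin θ − e = -2.681126 − 15 = -17.681126
x = r cos θ + √(L² − h²) = 21.836015 + √(39204.0 − 312.6222) = 21.836015 + 197.208970 = 219.044985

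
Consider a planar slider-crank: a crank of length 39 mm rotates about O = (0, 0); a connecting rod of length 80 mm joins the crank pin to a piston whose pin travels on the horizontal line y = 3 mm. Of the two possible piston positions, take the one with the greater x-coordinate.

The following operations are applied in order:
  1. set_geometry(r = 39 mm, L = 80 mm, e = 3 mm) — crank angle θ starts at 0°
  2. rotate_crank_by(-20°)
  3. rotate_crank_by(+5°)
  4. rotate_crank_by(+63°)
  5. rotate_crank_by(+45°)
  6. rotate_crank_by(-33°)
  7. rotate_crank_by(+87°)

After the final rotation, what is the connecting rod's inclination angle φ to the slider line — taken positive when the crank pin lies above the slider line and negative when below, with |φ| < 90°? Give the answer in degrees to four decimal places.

set_geometry: r = 39 mm, L = 80 mm, e = 3 mm; θ ← 0°
rotate_crank_by(-20°): θ ← 0° -20° = -20°
rotate_crank_by(+5°): θ ← -20° +5° = -15°
rotate_crank_by(+63°): θ ← -15° +63° = 48°
rotate_crank_by(+45°): θ ← 48° +45° = 93°
rotate_crank_by(-33°): θ ← 93° -33° = 60°
rotate_crank_by(+87°): θ ← 60° +87° = 147°
crank pin P = (r cos θ, r sin θ) = (-32.708152, 21.240922)
h = r sin θ − e = 21.240922 − 3 = 18.240922
sin φ = h / L = 18.240922 / 80 = 0.22801153
φ = arcsin(0.22801153) = 13.180030°

13.1800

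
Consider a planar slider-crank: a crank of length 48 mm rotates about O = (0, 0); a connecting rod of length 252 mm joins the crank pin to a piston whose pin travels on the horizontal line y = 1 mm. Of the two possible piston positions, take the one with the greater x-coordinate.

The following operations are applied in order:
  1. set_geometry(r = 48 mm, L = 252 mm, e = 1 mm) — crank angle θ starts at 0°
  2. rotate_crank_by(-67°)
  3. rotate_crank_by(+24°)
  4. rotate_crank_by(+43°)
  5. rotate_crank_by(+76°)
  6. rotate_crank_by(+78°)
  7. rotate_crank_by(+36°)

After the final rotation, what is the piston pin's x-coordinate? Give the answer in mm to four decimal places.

204.5563

set_geometry: r = 48 mm, L = 252 mm, e = 1 mm; θ ← 0°
rotate_crank_by(-67°): θ ← 0° -67° = -67°
rotate_crank_by(+24°): θ ← -67° +24° = -43°
rotate_crank_by(+43°): θ ← -43° +43° = 0°
rotate_crank_by(+76°): θ ← 0° +76° = 76°
rotate_crank_by(+78°): θ ← 76° +78° = 154°
rotate_crank_by(+36°): θ ← 154° +36° = 190°
crank pin P = (r cos θ, r sin θ) = (-47.270772, -8.335113)
h = r sin θ − e = -8.335113 − 1 = -9.335113
x = r cos θ + √(L² − h²) = -47.270772 + √(63504.0 − 87.1443) = -47.270772 + 251.827035 = 204.556263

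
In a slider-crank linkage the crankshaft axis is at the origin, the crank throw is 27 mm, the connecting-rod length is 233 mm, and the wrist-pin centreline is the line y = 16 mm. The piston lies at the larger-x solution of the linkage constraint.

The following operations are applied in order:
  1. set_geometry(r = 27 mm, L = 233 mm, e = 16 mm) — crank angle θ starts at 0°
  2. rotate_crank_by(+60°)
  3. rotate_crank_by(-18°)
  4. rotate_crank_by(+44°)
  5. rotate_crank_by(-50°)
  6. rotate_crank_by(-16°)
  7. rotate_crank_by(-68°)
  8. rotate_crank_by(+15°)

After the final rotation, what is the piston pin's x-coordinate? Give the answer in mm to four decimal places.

253.6120

set_geometry: r = 27 mm, L = 233 mm, e = 16 mm; θ ← 0°
rotate_crank_by(+60°): θ ← 0° +60° = 60°
rotate_crank_by(-18°): θ ← 60° -18° = 42°
rotate_crank_by(+44°): θ ← 42° +44° = 86°
rotate_crank_by(-50°): θ ← 86° -50° = 36°
rotate_crank_by(-16°): θ ← 36° -16° = 20°
rotate_crank_by(-68°): θ ← 20° -68° = -48°
rotate_crank_by(+15°): θ ← -48° +15° = -33°
crank pin P = (r cos θ, r sin θ) = (22.644105, -14.705254)
h = r sin θ − e = -14.705254 − 16 = -30.705254
x = r cos θ + √(L² − h²) = 22.644105 + √(54289.0 − 942.8126) = 22.644105 + 230.967936 = 253.612041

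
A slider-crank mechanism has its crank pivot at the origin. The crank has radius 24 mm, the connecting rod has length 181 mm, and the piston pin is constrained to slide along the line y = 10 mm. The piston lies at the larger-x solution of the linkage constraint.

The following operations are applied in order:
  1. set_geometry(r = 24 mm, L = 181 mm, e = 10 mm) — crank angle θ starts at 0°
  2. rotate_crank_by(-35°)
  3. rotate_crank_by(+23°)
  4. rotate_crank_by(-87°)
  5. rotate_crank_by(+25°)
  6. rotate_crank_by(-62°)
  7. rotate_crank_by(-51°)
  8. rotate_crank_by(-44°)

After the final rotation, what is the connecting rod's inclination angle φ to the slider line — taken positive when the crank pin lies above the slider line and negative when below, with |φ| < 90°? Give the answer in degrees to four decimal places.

2.7397

set_geometry: r = 24 mm, L = 181 mm, e = 10 mm; θ ← 0°
rotate_crank_by(-35°): θ ← 0° -35° = -35°
rotate_crank_by(+23°): θ ← -35° +23° = -12°
rotate_crank_by(-87°): θ ← -12° -87° = -99°
rotate_crank_by(+25°): θ ← -99° +25° = -74°
rotate_crank_by(-62°): θ ← -74° -62° = -136°
rotate_crank_by(-51°): θ ← -136° -51° = -187°
rotate_crank_by(-44°): θ ← -187° -44° = -231°
crank pin P = (r cos θ, r sin θ) = (-15.103689, 18.651503)
h = r sin θ − e = 18.651503 − 10 = 8.651503
sin φ = h / L = 8.651503 / 181 = 0.04779836
φ = arcsin(0.04779836) = 2.739688°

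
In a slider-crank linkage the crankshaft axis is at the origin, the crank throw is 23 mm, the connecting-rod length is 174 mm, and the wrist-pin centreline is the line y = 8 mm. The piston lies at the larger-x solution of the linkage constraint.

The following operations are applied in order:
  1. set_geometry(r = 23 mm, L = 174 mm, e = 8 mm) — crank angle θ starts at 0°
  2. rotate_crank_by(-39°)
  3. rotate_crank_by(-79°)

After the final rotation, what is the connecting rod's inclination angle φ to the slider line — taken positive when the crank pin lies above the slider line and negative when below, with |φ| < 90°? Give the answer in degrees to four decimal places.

-9.3630

set_geometry: r = 23 mm, L = 174 mm, e = 8 mm; θ ← 0°
rotate_crank_by(-39°): θ ← 0° -39° = -39°
rotate_crank_by(-79°): θ ← -39° -79° = -118°
crank pin P = (r cos θ, r sin θ) = (-10.797846, -20.307795)
h = r sin θ − e = -20.307795 − 8 = -28.307795
sin φ = h / L = -28.307795 / 174 = -0.16268847
φ = arcsin(-0.16268847) = -9.362980°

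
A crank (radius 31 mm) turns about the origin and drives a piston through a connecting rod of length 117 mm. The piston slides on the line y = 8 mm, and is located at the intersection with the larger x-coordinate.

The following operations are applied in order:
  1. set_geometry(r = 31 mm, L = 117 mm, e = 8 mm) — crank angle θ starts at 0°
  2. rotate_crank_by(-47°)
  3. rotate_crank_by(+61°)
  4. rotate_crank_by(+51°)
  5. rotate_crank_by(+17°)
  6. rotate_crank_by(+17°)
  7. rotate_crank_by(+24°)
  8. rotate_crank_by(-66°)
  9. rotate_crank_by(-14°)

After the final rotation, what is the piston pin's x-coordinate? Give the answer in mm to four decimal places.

set_geometry: r = 31 mm, L = 117 mm, e = 8 mm; θ ← 0°
rotate_crank_by(-47°): θ ← 0° -47° = -47°
rotate_crank_by(+61°): θ ← -47° +61° = 14°
rotate_crank_by(+51°): θ ← 14° +51° = 65°
rotate_crank_by(+17°): θ ← 65° +17° = 82°
rotate_crank_by(+17°): θ ← 82° +17° = 99°
rotate_crank_by(+24°): θ ← 99° +24° = 123°
rotate_crank_by(-66°): θ ← 123° -66° = 57°
rotate_crank_by(-14°): θ ← 57° -14° = 43°
crank pin P = (r cos θ, r sin θ) = (22.671965, 21.141949)
h = r sin θ − e = 21.141949 − 8 = 13.141949
x = r cos θ + √(L² − h²) = 22.671965 + √(13689.0 − 172.7108) = 22.671965 + 116.259577 = 138.931541

138.9315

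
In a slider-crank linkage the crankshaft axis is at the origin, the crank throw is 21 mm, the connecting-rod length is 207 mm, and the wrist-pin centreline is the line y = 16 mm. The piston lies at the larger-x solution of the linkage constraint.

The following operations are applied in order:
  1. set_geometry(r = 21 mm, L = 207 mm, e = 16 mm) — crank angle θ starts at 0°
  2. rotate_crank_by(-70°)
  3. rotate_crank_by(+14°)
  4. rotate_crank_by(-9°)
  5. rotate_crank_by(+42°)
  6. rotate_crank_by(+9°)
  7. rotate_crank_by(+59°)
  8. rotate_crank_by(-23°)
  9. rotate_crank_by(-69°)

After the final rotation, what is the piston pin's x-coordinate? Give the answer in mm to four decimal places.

set_geometry: r = 21 mm, L = 207 mm, e = 16 mm; θ ← 0°
rotate_crank_by(-70°): θ ← 0° -70° = -70°
rotate_crank_by(+14°): θ ← -70° +14° = -56°
rotate_crank_by(-9°): θ ← -56° -9° = -65°
rotate_crank_by(+42°): θ ← -65° +42° = -23°
rotate_crank_by(+9°): θ ← -23° +9° = -14°
rotate_crank_by(+59°): θ ← -14° +59° = 45°
rotate_crank_by(-23°): θ ← 45° -23° = 22°
rotate_crank_by(-69°): θ ← 22° -69° = -47°
crank pin P = (r cos θ, r sin θ) = (14.321966, -15.358428)
h = r sin θ − e = -15.358428 − 16 = -31.358428
x = r cos θ + √(L² − h²) = 14.321966 + √(42849.0 − 983.3510) = 14.321966 + 204.610970 = 218.932935

218.9329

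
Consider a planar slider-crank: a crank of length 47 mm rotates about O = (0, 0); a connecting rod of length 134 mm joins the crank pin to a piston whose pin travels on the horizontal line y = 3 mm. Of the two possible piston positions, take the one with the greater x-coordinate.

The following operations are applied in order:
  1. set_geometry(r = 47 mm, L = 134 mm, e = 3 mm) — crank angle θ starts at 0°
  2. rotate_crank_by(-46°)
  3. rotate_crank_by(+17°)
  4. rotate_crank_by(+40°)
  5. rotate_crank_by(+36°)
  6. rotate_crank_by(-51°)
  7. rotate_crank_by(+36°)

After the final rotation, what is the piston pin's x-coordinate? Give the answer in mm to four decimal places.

set_geometry: r = 47 mm, L = 134 mm, e = 3 mm; θ ← 0°
rotate_crank_by(-46°): θ ← 0° -46° = -46°
rotate_crank_by(+17°): θ ← -46° +17° = -29°
rotate_crank_by(+40°): θ ← -29° +40° = 11°
rotate_crank_by(+36°): θ ← 11° +36° = 47°
rotate_crank_by(-51°): θ ← 47° -51° = -4°
rotate_crank_by(+36°): θ ← -4° +36° = 32°
crank pin P = (r cos θ, r sin θ) = (39.858261, 24.906205)
h = r sin θ − e = 24.906205 − 3 = 21.906205
x = r cos θ + √(L² − h²) = 39.858261 + √(17956.0 − 479.8818) = 39.858261 + 132.197270 = 172.055530

172.0555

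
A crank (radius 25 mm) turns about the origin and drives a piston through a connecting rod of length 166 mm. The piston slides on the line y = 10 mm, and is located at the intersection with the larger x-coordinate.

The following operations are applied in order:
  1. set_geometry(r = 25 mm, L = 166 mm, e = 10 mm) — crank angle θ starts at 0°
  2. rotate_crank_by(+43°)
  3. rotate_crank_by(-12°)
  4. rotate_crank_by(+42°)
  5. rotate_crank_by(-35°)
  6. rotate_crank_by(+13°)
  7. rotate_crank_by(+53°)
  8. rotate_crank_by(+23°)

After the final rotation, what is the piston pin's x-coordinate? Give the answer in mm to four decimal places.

set_geometry: r = 25 mm, L = 166 mm, e = 10 mm; θ ← 0°
rotate_crank_by(+43°): θ ← 0° +43° = 43°
rotate_crank_by(-12°): θ ← 43° -12° = 31°
rotate_crank_by(+42°): θ ← 31° +42° = 73°
rotate_crank_by(-35°): θ ← 73° -35° = 38°
rotate_crank_by(+13°): θ ← 38° +13° = 51°
rotate_crank_by(+53°): θ ← 51° +53° = 104°
rotate_crank_by(+23°): θ ← 104° +23° = 127°
crank pin P = (r cos θ, r sin θ) = (-15.045376, 19.965888)
h = r sin θ − e = 19.965888 − 10 = 9.965888
x = r cos θ + √(L² − h²) = -15.045376 + √(27556.0 − 99.3189) = -15.045376 + 165.700577 = 150.655201

150.6552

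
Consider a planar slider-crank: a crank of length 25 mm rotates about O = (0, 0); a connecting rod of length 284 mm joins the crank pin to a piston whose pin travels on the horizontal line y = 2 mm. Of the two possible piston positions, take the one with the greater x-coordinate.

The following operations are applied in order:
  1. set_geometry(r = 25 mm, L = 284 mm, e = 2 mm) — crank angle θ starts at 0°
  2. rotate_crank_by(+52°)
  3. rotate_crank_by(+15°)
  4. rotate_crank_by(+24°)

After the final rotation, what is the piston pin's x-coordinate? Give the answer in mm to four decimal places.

set_geometry: r = 25 mm, L = 284 mm, e = 2 mm; θ ← 0°
rotate_crank_by(+52°): θ ← 0° +52° = 52°
rotate_crank_by(+15°): θ ← 52° +15° = 67°
rotate_crank_by(+24°): θ ← 67° +24° = 91°
crank pin P = (r cos θ, r sin θ) = (-0.436310, 24.996192)
h = r sin θ − e = 24.996192 − 2 = 22.996192
x = r cos θ + √(L² − h²) = -0.436310 + √(80656.0 − 528.8249) = -0.436310 + 283.067439 = 282.631129

282.6311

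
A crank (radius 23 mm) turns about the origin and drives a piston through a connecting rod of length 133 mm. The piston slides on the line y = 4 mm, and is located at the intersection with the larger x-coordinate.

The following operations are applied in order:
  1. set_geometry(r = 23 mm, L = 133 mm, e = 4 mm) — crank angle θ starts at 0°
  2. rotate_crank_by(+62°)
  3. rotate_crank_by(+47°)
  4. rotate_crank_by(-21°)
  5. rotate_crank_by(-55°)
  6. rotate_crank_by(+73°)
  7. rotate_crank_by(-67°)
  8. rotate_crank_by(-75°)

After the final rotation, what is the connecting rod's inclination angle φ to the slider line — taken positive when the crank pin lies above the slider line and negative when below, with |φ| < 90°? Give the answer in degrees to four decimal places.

set_geometry: r = 23 mm, L = 133 mm, e = 4 mm; θ ← 0°
rotate_crank_by(+62°): θ ← 0° +62° = 62°
rotate_crank_by(+47°): θ ← 62° +47° = 109°
rotate_crank_by(-21°): θ ← 109° -21° = 88°
rotate_crank_by(-55°): θ ← 88° -55° = 33°
rotate_crank_by(+73°): θ ← 33° +73° = 106°
rotate_crank_by(-67°): θ ← 106° -67° = 39°
rotate_crank_by(-75°): θ ← 39° -75° = -36°
crank pin P = (r cos θ, r sin θ) = (18.607391, -13.519061)
h = r sin θ − e = -13.519061 − 4 = -17.519061
sin φ = h / L = -17.519061 / 133 = -0.13172226
φ = arcsin(-0.13172226) = -7.569127°

-7.5691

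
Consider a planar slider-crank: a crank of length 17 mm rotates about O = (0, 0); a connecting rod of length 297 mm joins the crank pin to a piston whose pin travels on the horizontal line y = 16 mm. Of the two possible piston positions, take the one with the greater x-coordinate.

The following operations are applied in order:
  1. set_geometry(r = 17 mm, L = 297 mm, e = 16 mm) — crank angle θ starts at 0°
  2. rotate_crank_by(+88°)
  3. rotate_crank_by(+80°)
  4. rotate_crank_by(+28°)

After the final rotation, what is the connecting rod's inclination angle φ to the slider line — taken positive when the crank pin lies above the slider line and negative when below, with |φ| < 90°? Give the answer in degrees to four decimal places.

set_geometry: r = 17 mm, L = 297 mm, e = 16 mm; θ ← 0°
rotate_crank_by(+88°): θ ← 0° +88° = 88°
rotate_crank_by(+80°): θ ← 88° +80° = 168°
rotate_crank_by(+28°): θ ← 168° +28° = 196°
crank pin P = (r cos θ, r sin θ) = (-16.341449, -4.685835)
h = r sin θ − e = -4.685835 − 16 = -20.685835
sin φ = h / L = -20.685835 / 297 = -0.06964928
φ = arcsin(-0.06964928) = -3.993843°

-3.9938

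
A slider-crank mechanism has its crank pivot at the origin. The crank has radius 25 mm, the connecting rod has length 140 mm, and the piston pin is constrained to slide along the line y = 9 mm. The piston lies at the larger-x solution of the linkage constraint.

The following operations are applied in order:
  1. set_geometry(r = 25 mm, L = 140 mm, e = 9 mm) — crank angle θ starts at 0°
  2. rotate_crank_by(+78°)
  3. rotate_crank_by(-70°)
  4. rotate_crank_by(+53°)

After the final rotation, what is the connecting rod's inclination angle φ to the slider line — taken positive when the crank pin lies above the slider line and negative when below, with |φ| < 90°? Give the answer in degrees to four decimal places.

set_geometry: r = 25 mm, L = 140 mm, e = 9 mm; θ ← 0°
rotate_crank_by(+78°): θ ← 0° +78° = 78°
rotate_crank_by(-70°): θ ← 78° -70° = 8°
rotate_crank_by(+53°): θ ← 8° +53° = 61°
crank pin P = (r cos θ, r sin θ) = (12.120241, 21.865493)
h = r sin θ − e = 21.865493 − 9 = 12.865493
sin φ = h / L = 12.865493 / 140 = 0.09189638
φ = arcsin(0.09189638) = 5.272714°

5.2727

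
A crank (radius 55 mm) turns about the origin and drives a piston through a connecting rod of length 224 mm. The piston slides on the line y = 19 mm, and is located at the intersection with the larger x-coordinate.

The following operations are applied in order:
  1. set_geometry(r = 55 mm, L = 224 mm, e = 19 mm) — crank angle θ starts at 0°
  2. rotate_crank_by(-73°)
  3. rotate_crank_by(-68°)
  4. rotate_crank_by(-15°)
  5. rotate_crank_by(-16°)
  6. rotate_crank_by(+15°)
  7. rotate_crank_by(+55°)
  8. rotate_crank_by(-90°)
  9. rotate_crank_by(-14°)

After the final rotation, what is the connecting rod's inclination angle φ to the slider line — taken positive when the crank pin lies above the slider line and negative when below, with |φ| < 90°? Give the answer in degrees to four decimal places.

set_geometry: r = 55 mm, L = 224 mm, e = 19 mm; θ ← 0°
rotate_crank_by(-73°): θ ← 0° -73° = -73°
rotate_crank_by(-68°): θ ← -73° -68° = -141°
rotate_crank_by(-15°): θ ← -141° -15° = -156°
rotate_crank_by(-16°): θ ← -156° -16° = -172°
rotate_crank_by(+15°): θ ← -172° +15° = -157°
rotate_crank_by(+55°): θ ← -157° +55° = -102°
rotate_crank_by(-90°): θ ← -102° -90° = -192°
rotate_crank_by(-14°): θ ← -192° -14° = -206°
crank pin P = (r cos θ, r sin θ) = (-49.433673, 24.110413)
h = r sin θ − e = 24.110413 − 19 = 5.110413
sin φ = h / L = 5.110413 / 224 = 0.02281434
φ = arcsin(0.02281434) = 1.307279°

1.3073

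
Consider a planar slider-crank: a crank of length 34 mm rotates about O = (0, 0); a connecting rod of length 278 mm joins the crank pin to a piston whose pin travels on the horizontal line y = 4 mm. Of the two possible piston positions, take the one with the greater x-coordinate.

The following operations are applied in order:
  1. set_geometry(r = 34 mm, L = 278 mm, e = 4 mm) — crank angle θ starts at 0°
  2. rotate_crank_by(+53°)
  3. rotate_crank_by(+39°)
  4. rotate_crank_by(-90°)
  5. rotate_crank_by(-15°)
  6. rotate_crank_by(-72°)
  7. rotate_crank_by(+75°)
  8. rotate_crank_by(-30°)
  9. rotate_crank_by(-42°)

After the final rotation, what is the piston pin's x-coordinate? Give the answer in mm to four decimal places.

set_geometry: r = 34 mm, L = 278 mm, e = 4 mm; θ ← 0°
rotate_crank_by(+53°): θ ← 0° +53° = 53°
rotate_crank_by(+39°): θ ← 53° +39° = 92°
rotate_crank_by(-90°): θ ← 92° -90° = 2°
rotate_crank_by(-15°): θ ← 2° -15° = -13°
rotate_crank_by(-72°): θ ← -13° -72° = -85°
rotate_crank_by(+75°): θ ← -85° +75° = -10°
rotate_crank_by(-30°): θ ← -10° -30° = -40°
rotate_crank_by(-42°): θ ← -40° -42° = -82°
crank pin P = (r cos θ, r sin θ) = (4.731885, -33.669114)
h = r sin θ − e = -33.669114 − 4 = -37.669114
x = r cos θ + √(L² − h²) = 4.731885 + √(77284.0 − 1418.9622) = 4.731885 + 275.436087 = 280.167972

280.1680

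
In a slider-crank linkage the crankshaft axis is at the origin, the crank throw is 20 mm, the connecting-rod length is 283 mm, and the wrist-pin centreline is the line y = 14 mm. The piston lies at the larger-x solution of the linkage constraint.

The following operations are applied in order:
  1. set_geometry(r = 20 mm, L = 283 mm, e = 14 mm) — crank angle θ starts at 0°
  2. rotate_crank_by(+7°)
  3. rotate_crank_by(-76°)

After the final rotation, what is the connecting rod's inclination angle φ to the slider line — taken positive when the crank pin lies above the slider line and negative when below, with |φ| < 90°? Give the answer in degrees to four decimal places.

set_geometry: r = 20 mm, L = 283 mm, e = 14 mm; θ ← 0°
rotate_crank_by(+7°): θ ← 0° +7° = 7°
rotate_crank_by(-76°): θ ← 7° -76° = -69°
crank pin P = (r cos θ, r sin θ) = (7.167359, -18.671609)
h = r sin θ − e = -18.671609 − 14 = -32.671609
sin φ = h / L = -32.671609 / 283 = -0.11544738
φ = arcsin(-0.11544738) = -6.629430°

-6.6294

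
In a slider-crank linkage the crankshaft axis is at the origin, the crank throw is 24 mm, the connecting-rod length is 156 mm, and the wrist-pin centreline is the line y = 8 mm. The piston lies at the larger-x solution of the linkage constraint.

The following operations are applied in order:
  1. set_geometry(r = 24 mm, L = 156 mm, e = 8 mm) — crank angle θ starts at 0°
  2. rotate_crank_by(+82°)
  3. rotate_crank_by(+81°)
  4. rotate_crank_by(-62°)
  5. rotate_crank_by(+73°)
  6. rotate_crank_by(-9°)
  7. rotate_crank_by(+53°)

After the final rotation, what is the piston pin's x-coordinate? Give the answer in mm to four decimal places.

set_geometry: r = 24 mm, L = 156 mm, e = 8 mm; θ ← 0°
rotate_crank_by(+82°): θ ← 0° +82° = 82°
rotate_crank_by(+81°): θ ← 82° +81° = 163°
rotate_crank_by(-62°): θ ← 163° -62° = 101°
rotate_crank_by(+73°): θ ← 101° +73° = 174°
rotate_crank_by(-9°): θ ← 174° -9° = 165°
rotate_crank_by(+53°): θ ← 165° +53° = 218°
crank pin P = (r cos θ, r sin θ) = (-18.912258, -14.775875)
h = r sin θ − e = -14.775875 − 8 = -22.775875
x = r cos θ + √(L² − h²) = -18.912258 + √(24336.0 − 518.7405) = -18.912258 + 154.328414 = 135.416156

135.4162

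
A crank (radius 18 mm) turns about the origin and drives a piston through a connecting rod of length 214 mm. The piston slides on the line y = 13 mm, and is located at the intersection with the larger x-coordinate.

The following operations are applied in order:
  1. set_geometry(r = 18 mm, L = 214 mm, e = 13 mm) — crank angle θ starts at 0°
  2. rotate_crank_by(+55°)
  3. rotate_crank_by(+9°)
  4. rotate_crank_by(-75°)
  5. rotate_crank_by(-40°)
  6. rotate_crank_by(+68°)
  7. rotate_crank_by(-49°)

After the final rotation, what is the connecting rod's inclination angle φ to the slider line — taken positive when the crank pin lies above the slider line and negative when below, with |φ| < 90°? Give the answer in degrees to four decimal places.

-6.0456

set_geometry: r = 18 mm, L = 214 mm, e = 13 mm; θ ← 0°
rotate_crank_by(+55°): θ ← 0° +55° = 55°
rotate_crank_by(+9°): θ ← 55° +9° = 64°
rotate_crank_by(-75°): θ ← 64° -75° = -11°
rotate_crank_by(-40°): θ ← -11° -40° = -51°
rotate_crank_by(+68°): θ ← -51° +68° = 17°
rotate_crank_by(-49°): θ ← 17° -49° = -32°
crank pin P = (r cos θ, r sin θ) = (15.264866, -9.538547)
h = r sin θ − e = -9.538547 − 13 = -22.538547
sin φ = h / L = -22.538547 / 214 = -0.10532031
φ = arcsin(-0.10532031) = -6.045621°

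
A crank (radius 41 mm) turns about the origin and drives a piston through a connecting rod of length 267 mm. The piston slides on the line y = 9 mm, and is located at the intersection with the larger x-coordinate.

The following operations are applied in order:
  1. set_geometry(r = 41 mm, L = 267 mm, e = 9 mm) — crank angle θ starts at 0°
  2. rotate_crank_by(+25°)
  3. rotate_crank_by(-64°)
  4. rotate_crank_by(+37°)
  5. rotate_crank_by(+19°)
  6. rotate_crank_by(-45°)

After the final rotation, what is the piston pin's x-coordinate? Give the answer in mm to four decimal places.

set_geometry: r = 41 mm, L = 267 mm, e = 9 mm; θ ← 0°
rotate_crank_by(+25°): θ ← 0° +25° = 25°
rotate_crank_by(-64°): θ ← 25° -64° = -39°
rotate_crank_by(+37°): θ ← -39° +37° = -2°
rotate_crank_by(+19°): θ ← -2° +19° = 17°
rotate_crank_by(-45°): θ ← 17° -45° = -28°
crank pin P = (r cos θ, r sin θ) = (36.200851, -19.248334)
h = r sin θ − e = -19.248334 − 9 = -28.248334
x = r cos θ + √(L² − h²) = 36.200851 + √(71289.0 − 797.9684) = 36.200851 + 265.501472 = 301.702323

301.7023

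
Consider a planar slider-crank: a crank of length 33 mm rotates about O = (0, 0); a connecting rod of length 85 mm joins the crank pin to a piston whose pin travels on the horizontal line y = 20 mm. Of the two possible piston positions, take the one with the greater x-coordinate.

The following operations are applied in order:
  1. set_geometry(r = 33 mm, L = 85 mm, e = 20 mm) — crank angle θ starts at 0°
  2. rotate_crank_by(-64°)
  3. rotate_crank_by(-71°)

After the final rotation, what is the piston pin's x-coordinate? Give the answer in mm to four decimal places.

49.7895

set_geometry: r = 33 mm, L = 85 mm, e = 20 mm; θ ← 0°
rotate_crank_by(-64°): θ ← 0° -64° = -64°
rotate_crank_by(-71°): θ ← -64° -71° = -135°
crank pin P = (r cos θ, r sin θ) = (-23.334524, -23.334524)
h = r sin θ − e = -23.334524 − 20 = -43.334524
x = r cos θ + √(L² − h²) = -23.334524 + √(7225.0 − 1877.8810) = -23.334524 + 73.123998 = 49.789474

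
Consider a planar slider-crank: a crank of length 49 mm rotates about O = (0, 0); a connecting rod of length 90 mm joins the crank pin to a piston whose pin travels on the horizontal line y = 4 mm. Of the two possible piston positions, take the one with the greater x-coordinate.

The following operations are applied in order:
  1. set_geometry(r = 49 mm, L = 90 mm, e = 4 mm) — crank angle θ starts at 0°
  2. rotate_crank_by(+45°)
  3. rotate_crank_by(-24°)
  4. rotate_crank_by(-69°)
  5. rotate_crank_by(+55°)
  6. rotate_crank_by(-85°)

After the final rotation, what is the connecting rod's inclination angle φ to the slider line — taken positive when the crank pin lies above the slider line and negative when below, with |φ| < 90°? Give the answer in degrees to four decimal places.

-35.2392

set_geometry: r = 49 mm, L = 90 mm, e = 4 mm; θ ← 0°
rotate_crank_by(+45°): θ ← 0° +45° = 45°
rotate_crank_by(-24°): θ ← 45° -24° = 21°
rotate_crank_by(-69°): θ ← 21° -69° = -48°
rotate_crank_by(+55°): θ ← -48° +55° = 7°
rotate_crank_by(-85°): θ ← 7° -85° = -78°
crank pin P = (r cos θ, r sin θ) = (10.187673, -47.929232)
h = r sin θ − e = -47.929232 − 4 = -51.929232
sin φ = h / L = -51.929232 / 90 = -0.57699147
φ = arcsin(-0.57699147) = -35.239216°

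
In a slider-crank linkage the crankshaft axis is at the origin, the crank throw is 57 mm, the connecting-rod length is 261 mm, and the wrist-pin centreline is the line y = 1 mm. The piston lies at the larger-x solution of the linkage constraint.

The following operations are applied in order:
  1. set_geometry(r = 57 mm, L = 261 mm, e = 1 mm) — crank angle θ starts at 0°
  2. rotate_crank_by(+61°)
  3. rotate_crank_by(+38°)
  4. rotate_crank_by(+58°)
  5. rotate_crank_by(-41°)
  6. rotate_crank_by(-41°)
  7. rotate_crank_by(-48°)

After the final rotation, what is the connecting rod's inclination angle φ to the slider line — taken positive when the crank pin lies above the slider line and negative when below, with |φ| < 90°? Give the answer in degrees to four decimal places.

set_geometry: r = 57 mm, L = 261 mm, e = 1 mm; θ ← 0°
rotate_crank_by(+61°): θ ← 0° +61° = 61°
rotate_crank_by(+38°): θ ← 61° +38° = 99°
rotate_crank_by(+58°): θ ← 99° +58° = 157°
rotate_crank_by(-41°): θ ← 157° -41° = 116°
rotate_crank_by(-41°): θ ← 116° -41° = 75°
rotate_crank_by(-48°): θ ← 75° -48° = 27°
crank pin P = (r cos θ, r sin θ) = (50.787372, 25.877458)
h = r sin θ − e = 25.877458 − 1 = 24.877458
sin φ = h / L = 24.877458 / 261 = 0.09531593
φ = arcsin(0.09531593) = 5.469504°

5.4695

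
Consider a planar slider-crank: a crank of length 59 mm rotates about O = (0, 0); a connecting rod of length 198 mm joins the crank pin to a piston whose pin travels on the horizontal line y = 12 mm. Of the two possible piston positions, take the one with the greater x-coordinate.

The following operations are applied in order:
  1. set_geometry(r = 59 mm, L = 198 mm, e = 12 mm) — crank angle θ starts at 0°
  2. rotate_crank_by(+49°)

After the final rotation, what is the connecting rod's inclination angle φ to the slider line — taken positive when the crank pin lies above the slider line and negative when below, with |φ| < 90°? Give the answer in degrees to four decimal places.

set_geometry: r = 59 mm, L = 198 mm, e = 12 mm; θ ← 0°
rotate_crank_by(+49°): θ ← 0° +49° = 49°
crank pin P = (r cos θ, r sin θ) = (38.707483, 44.527865)
h = r sin θ − e = 44.527865 − 12 = 32.527865
sin φ = h / L = 32.527865 / 198 = 0.16428215
φ = arcsin(0.16428215) = 9.455536°

9.4555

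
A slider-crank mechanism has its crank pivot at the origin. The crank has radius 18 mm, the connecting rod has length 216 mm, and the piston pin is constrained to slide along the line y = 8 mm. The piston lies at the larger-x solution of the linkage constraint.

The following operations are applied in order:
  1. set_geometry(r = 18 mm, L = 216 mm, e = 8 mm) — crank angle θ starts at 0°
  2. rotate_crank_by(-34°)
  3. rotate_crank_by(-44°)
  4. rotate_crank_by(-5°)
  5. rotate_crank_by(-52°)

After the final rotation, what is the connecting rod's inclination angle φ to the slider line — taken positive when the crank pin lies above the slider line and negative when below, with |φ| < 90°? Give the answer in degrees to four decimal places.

set_geometry: r = 18 mm, L = 216 mm, e = 8 mm; θ ← 0°
rotate_crank_by(-34°): θ ← 0° -34° = -34°
rotate_crank_by(-44°): θ ← -34° -44° = -78°
rotate_crank_by(-5°): θ ← -78° -5° = -83°
rotate_crank_by(-52°): θ ← -83° -52° = -135°
crank pin P = (r cos θ, r sin θ) = (-12.727922, -12.727922)
h = r sin θ − e = -12.727922 − 8 = -20.727922
sin φ = h / L = -20.727922 / 216 = -0.09596260
φ = arcsin(-0.09596260) = -5.506726°

-5.5067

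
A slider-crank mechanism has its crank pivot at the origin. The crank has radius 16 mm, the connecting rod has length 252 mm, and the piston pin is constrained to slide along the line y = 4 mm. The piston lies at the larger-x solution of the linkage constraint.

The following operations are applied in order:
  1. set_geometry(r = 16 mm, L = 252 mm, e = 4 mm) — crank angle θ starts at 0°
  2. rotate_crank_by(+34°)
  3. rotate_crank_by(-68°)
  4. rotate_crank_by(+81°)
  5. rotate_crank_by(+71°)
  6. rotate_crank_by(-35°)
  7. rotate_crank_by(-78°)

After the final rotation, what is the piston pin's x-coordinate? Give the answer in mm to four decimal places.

267.9256

set_geometry: r = 16 mm, L = 252 mm, e = 4 mm; θ ← 0°
rotate_crank_by(+34°): θ ← 0° +34° = 34°
rotate_crank_by(-68°): θ ← 34° -68° = -34°
rotate_crank_by(+81°): θ ← -34° +81° = 47°
rotate_crank_by(+71°): θ ← 47° +71° = 118°
rotate_crank_by(-35°): θ ← 118° -35° = 83°
rotate_crank_by(-78°): θ ← 83° -78° = 5°
crank pin P = (r cos θ, r sin θ) = (15.939115, 1.394492)
h = r sin θ − e = 1.394492 − 4 = -2.605508
x = r cos θ + √(L² − h²) = 15.939115 + √(63504.0 − 6.7887) = 15.939115 + 251.986530 = 267.925645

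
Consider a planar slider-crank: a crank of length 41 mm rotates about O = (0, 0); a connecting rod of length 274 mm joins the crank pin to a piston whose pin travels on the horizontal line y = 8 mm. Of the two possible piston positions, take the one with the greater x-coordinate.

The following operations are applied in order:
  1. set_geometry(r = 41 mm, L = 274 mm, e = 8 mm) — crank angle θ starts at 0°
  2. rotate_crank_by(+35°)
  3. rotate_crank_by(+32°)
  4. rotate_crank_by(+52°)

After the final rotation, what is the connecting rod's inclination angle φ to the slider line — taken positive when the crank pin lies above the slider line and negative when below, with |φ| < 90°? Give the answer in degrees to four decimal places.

5.8357

set_geometry: r = 41 mm, L = 274 mm, e = 8 mm; θ ← 0°
rotate_crank_by(+35°): θ ← 0° +35° = 35°
rotate_crank_by(+32°): θ ← 35° +32° = 67°
rotate_crank_by(+52°): θ ← 67° +52° = 119°
crank pin P = (r cos θ, r sin θ) = (-19.877194, 35.859408)
h = r sin θ − e = 35.859408 − 8 = 27.859408
sin φ = h / L = 27.859408 / 274 = 0.10167667
φ = arcsin(0.10167667) = 5.835729°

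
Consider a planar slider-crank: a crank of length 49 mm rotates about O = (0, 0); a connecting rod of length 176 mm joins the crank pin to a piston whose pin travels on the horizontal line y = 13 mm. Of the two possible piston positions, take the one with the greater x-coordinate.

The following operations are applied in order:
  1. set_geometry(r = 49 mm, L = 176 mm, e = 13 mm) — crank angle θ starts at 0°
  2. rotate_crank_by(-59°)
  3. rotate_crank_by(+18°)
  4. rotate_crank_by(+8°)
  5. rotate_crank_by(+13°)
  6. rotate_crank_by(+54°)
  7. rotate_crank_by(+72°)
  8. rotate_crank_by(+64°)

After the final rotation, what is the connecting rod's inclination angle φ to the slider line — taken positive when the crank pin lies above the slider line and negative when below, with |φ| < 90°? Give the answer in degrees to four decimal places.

-1.4623

set_geometry: r = 49 mm, L = 176 mm, e = 13 mm; θ ← 0°
rotate_crank_by(-59°): θ ← 0° -59° = -59°
rotate_crank_by(+18°): θ ← -59° +18° = -41°
rotate_crank_by(+8°): θ ← -41° +8° = -33°
rotate_crank_by(+13°): θ ← -33° +13° = -20°
rotate_crank_by(+54°): θ ← -20° +54° = 34°
rotate_crank_by(+72°): θ ← 34° +72° = 106°
rotate_crank_by(+64°): θ ← 106° +64° = 170°
crank pin P = (r cos θ, r sin θ) = (-48.255580, 8.508761)
h = r sin θ − e = 8.508761 − 13 = -4.491239
sin φ = h / L = -4.491239 / 176 = -0.02551841
φ = arcsin(-0.02551841) = -1.462256°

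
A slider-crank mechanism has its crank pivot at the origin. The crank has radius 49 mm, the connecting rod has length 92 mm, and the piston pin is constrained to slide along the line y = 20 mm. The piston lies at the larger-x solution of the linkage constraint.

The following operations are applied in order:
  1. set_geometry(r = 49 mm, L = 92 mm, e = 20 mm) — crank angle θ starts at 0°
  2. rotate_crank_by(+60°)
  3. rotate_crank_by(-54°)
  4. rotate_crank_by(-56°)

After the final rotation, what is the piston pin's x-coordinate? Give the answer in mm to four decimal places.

set_geometry: r = 49 mm, L = 92 mm, e = 20 mm; θ ← 0°
rotate_crank_by(+60°): θ ← 0° +60° = 60°
rotate_crank_by(-54°): θ ← 60° -54° = 6°
rotate_crank_by(-56°): θ ← 6° -56° = -50°
crank pin P = (r cos θ, r sin θ) = (31.496593, -37.536178)
h = r sin θ − e = -37.536178 − 20 = -57.536178
x = r cos θ + √(L² − h²) = 31.496593 + √(8464.0 − 3310.4117) = 31.496593 + 71.788497 = 103.285090

103.2851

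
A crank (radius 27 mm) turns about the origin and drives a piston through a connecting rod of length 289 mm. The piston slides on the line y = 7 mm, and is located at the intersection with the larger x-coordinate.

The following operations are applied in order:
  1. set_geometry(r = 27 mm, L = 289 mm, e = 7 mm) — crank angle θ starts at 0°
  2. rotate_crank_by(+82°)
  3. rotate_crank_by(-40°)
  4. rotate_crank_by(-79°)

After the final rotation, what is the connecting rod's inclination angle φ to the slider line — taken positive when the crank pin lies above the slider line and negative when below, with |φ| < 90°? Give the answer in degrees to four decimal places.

set_geometry: r = 27 mm, L = 289 mm, e = 7 mm; θ ← 0°
rotate_crank_by(+82°): θ ← 0° +82° = 82°
rotate_crank_by(-40°): θ ← 82° -40° = 42°
rotate_crank_by(-79°): θ ← 42° -79° = -37°
crank pin P = (r cos θ, r sin θ) = (21.563159, -16.249006)
h = r sin θ − e = -16.249006 − 7 = -23.249006
sin φ = h / L = -23.249006 / 289 = -0.08044639
φ = arcsin(-0.08044639) = -4.614224°

-4.6142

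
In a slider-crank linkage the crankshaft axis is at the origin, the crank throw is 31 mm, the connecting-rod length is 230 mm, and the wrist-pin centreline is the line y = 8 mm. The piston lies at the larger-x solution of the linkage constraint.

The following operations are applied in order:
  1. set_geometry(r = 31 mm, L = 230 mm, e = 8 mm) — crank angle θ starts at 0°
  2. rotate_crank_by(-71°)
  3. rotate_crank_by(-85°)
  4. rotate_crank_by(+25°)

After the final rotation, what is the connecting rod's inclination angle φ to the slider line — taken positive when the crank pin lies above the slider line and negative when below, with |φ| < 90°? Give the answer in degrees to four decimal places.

set_geometry: r = 31 mm, L = 230 mm, e = 8 mm; θ ← 0°
rotate_crank_by(-71°): θ ← 0° -71° = -71°
rotate_crank_by(-85°): θ ← -71° -85° = -156°
rotate_crank_by(+25°): θ ← -156° +25° = -131°
crank pin P = (r cos θ, r sin θ) = (-20.337830, -23.395997)
h = r sin θ − e = -23.395997 − 8 = -31.395997
sin φ = h / L = -31.395997 / 230 = -0.13650433
φ = arcsin(-0.13650433) = -7.845617°

-7.8456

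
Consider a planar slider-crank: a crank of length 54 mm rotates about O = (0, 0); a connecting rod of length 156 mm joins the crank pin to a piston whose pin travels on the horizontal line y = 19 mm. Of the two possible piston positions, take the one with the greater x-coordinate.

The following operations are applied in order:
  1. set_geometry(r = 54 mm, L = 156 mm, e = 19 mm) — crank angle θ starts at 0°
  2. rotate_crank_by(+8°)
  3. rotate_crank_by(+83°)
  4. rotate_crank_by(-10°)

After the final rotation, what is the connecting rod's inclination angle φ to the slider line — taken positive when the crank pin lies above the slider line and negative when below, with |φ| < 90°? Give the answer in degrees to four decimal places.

set_geometry: r = 54 mm, L = 156 mm, e = 19 mm; θ ← 0°
rotate_crank_by(+8°): θ ← 0° +8° = 8°
rotate_crank_by(+83°): θ ← 8° +83° = 91°
rotate_crank_by(-10°): θ ← 91° -10° = 81°
crank pin P = (r cos θ, r sin θ) = (8.447461, 53.335170)
h = r sin θ − e = 53.335170 − 19 = 34.335170
sin φ = h / L = 34.335170 / 156 = 0.22009725
φ = arcsin(0.22009725) = 12.714745°

12.7147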